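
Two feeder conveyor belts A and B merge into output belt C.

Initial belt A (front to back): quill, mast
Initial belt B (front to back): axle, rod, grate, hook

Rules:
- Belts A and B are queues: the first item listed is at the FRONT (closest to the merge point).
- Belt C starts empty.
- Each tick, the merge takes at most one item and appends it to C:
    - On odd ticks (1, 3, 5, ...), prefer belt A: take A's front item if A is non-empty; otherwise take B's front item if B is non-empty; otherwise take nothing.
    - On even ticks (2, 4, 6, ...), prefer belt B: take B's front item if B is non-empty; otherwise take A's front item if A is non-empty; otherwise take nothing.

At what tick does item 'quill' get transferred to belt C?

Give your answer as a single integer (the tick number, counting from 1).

Answer: 1

Derivation:
Tick 1: prefer A, take quill from A; A=[mast] B=[axle,rod,grate,hook] C=[quill]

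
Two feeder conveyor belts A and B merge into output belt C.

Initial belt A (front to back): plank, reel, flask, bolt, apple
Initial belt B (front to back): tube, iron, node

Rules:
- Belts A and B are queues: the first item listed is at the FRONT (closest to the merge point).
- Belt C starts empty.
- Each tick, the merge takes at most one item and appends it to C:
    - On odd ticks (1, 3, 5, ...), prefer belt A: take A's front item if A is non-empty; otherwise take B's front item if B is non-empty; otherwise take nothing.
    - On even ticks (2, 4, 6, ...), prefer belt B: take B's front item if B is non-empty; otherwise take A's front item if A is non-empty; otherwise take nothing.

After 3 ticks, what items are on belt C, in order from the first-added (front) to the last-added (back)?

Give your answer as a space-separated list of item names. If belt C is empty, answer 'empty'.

Answer: plank tube reel

Derivation:
Tick 1: prefer A, take plank from A; A=[reel,flask,bolt,apple] B=[tube,iron,node] C=[plank]
Tick 2: prefer B, take tube from B; A=[reel,flask,bolt,apple] B=[iron,node] C=[plank,tube]
Tick 3: prefer A, take reel from A; A=[flask,bolt,apple] B=[iron,node] C=[plank,tube,reel]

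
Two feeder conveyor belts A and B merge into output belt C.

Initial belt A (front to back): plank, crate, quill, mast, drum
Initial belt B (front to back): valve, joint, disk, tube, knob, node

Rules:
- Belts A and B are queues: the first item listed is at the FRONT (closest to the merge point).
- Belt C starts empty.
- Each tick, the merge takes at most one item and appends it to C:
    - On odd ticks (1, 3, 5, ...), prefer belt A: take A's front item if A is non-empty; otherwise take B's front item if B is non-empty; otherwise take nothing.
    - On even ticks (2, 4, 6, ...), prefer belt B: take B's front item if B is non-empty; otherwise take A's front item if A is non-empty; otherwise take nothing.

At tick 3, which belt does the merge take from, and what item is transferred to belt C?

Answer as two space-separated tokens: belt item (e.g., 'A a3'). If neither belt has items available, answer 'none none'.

Tick 1: prefer A, take plank from A; A=[crate,quill,mast,drum] B=[valve,joint,disk,tube,knob,node] C=[plank]
Tick 2: prefer B, take valve from B; A=[crate,quill,mast,drum] B=[joint,disk,tube,knob,node] C=[plank,valve]
Tick 3: prefer A, take crate from A; A=[quill,mast,drum] B=[joint,disk,tube,knob,node] C=[plank,valve,crate]

Answer: A crate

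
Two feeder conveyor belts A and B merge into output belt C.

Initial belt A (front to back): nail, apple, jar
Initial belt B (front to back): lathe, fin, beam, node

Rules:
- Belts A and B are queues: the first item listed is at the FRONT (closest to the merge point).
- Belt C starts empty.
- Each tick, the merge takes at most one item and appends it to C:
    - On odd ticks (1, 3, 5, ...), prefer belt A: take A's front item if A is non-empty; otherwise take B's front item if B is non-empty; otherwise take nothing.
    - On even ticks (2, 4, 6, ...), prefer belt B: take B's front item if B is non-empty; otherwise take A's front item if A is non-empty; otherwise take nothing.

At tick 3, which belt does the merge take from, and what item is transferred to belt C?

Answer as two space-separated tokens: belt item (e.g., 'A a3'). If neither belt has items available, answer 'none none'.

Tick 1: prefer A, take nail from A; A=[apple,jar] B=[lathe,fin,beam,node] C=[nail]
Tick 2: prefer B, take lathe from B; A=[apple,jar] B=[fin,beam,node] C=[nail,lathe]
Tick 3: prefer A, take apple from A; A=[jar] B=[fin,beam,node] C=[nail,lathe,apple]

Answer: A apple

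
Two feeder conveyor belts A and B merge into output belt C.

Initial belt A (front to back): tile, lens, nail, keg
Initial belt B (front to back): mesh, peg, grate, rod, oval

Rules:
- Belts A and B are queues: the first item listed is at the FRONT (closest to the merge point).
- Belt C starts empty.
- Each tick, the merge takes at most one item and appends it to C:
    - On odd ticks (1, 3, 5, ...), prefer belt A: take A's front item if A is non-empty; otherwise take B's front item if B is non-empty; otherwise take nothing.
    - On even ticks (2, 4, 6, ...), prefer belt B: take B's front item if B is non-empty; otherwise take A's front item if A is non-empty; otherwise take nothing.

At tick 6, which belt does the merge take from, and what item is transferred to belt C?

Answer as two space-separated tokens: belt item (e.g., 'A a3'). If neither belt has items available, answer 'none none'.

Answer: B grate

Derivation:
Tick 1: prefer A, take tile from A; A=[lens,nail,keg] B=[mesh,peg,grate,rod,oval] C=[tile]
Tick 2: prefer B, take mesh from B; A=[lens,nail,keg] B=[peg,grate,rod,oval] C=[tile,mesh]
Tick 3: prefer A, take lens from A; A=[nail,keg] B=[peg,grate,rod,oval] C=[tile,mesh,lens]
Tick 4: prefer B, take peg from B; A=[nail,keg] B=[grate,rod,oval] C=[tile,mesh,lens,peg]
Tick 5: prefer A, take nail from A; A=[keg] B=[grate,rod,oval] C=[tile,mesh,lens,peg,nail]
Tick 6: prefer B, take grate from B; A=[keg] B=[rod,oval] C=[tile,mesh,lens,peg,nail,grate]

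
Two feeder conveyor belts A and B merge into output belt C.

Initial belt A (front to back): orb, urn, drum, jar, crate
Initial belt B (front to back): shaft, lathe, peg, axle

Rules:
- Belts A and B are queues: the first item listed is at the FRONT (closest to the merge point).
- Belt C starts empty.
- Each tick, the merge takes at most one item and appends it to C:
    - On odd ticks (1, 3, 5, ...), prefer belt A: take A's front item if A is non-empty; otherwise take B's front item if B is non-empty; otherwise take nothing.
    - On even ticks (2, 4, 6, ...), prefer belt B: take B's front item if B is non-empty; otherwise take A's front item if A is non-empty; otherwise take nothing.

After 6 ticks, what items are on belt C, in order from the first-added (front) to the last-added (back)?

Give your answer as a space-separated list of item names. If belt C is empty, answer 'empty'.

Answer: orb shaft urn lathe drum peg

Derivation:
Tick 1: prefer A, take orb from A; A=[urn,drum,jar,crate] B=[shaft,lathe,peg,axle] C=[orb]
Tick 2: prefer B, take shaft from B; A=[urn,drum,jar,crate] B=[lathe,peg,axle] C=[orb,shaft]
Tick 3: prefer A, take urn from A; A=[drum,jar,crate] B=[lathe,peg,axle] C=[orb,shaft,urn]
Tick 4: prefer B, take lathe from B; A=[drum,jar,crate] B=[peg,axle] C=[orb,shaft,urn,lathe]
Tick 5: prefer A, take drum from A; A=[jar,crate] B=[peg,axle] C=[orb,shaft,urn,lathe,drum]
Tick 6: prefer B, take peg from B; A=[jar,crate] B=[axle] C=[orb,shaft,urn,lathe,drum,peg]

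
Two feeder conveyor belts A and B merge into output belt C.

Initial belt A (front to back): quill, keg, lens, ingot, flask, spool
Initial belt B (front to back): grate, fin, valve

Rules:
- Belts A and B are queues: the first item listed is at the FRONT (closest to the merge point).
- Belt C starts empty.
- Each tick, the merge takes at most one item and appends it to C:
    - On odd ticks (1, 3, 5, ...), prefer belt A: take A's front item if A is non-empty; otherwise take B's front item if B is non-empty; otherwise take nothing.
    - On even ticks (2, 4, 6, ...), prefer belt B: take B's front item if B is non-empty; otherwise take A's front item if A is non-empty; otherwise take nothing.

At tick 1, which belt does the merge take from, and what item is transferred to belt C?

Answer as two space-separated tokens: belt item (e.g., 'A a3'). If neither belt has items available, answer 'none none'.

Answer: A quill

Derivation:
Tick 1: prefer A, take quill from A; A=[keg,lens,ingot,flask,spool] B=[grate,fin,valve] C=[quill]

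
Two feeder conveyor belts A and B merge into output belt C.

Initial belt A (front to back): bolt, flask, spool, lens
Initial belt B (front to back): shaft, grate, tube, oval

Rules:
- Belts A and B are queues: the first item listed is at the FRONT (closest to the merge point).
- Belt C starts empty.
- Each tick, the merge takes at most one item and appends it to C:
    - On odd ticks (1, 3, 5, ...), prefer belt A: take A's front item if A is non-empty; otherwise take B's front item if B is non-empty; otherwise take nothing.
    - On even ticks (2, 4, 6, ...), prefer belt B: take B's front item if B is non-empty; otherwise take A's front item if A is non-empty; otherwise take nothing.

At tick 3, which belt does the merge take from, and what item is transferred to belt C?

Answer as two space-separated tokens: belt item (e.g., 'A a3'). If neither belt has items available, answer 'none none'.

Tick 1: prefer A, take bolt from A; A=[flask,spool,lens] B=[shaft,grate,tube,oval] C=[bolt]
Tick 2: prefer B, take shaft from B; A=[flask,spool,lens] B=[grate,tube,oval] C=[bolt,shaft]
Tick 3: prefer A, take flask from A; A=[spool,lens] B=[grate,tube,oval] C=[bolt,shaft,flask]

Answer: A flask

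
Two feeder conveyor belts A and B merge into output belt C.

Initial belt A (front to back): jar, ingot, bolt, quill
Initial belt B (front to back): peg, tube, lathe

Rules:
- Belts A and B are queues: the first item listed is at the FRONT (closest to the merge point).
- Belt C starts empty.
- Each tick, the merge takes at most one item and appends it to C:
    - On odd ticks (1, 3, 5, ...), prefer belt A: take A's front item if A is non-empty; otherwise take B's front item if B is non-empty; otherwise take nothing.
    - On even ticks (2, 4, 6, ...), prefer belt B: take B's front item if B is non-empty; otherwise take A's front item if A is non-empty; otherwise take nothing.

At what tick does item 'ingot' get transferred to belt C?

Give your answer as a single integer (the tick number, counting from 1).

Answer: 3

Derivation:
Tick 1: prefer A, take jar from A; A=[ingot,bolt,quill] B=[peg,tube,lathe] C=[jar]
Tick 2: prefer B, take peg from B; A=[ingot,bolt,quill] B=[tube,lathe] C=[jar,peg]
Tick 3: prefer A, take ingot from A; A=[bolt,quill] B=[tube,lathe] C=[jar,peg,ingot]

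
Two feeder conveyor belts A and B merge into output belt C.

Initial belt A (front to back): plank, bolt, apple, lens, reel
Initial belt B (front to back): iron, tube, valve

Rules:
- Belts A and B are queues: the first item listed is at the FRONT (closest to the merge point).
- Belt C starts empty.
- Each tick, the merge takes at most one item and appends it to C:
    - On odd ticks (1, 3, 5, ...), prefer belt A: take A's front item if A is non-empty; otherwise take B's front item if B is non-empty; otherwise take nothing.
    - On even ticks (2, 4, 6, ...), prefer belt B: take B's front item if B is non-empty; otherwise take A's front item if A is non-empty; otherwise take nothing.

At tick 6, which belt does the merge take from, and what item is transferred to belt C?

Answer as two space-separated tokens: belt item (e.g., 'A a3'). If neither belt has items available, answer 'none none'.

Answer: B valve

Derivation:
Tick 1: prefer A, take plank from A; A=[bolt,apple,lens,reel] B=[iron,tube,valve] C=[plank]
Tick 2: prefer B, take iron from B; A=[bolt,apple,lens,reel] B=[tube,valve] C=[plank,iron]
Tick 3: prefer A, take bolt from A; A=[apple,lens,reel] B=[tube,valve] C=[plank,iron,bolt]
Tick 4: prefer B, take tube from B; A=[apple,lens,reel] B=[valve] C=[plank,iron,bolt,tube]
Tick 5: prefer A, take apple from A; A=[lens,reel] B=[valve] C=[plank,iron,bolt,tube,apple]
Tick 6: prefer B, take valve from B; A=[lens,reel] B=[-] C=[plank,iron,bolt,tube,apple,valve]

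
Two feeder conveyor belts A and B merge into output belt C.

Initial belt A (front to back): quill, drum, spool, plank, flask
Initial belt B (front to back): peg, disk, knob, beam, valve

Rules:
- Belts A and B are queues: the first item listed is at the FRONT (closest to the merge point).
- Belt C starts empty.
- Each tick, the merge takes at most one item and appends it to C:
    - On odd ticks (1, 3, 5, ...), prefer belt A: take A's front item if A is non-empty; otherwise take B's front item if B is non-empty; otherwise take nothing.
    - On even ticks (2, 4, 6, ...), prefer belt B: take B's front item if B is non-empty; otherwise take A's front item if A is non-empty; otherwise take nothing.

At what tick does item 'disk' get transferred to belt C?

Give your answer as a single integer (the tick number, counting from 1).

Tick 1: prefer A, take quill from A; A=[drum,spool,plank,flask] B=[peg,disk,knob,beam,valve] C=[quill]
Tick 2: prefer B, take peg from B; A=[drum,spool,plank,flask] B=[disk,knob,beam,valve] C=[quill,peg]
Tick 3: prefer A, take drum from A; A=[spool,plank,flask] B=[disk,knob,beam,valve] C=[quill,peg,drum]
Tick 4: prefer B, take disk from B; A=[spool,plank,flask] B=[knob,beam,valve] C=[quill,peg,drum,disk]

Answer: 4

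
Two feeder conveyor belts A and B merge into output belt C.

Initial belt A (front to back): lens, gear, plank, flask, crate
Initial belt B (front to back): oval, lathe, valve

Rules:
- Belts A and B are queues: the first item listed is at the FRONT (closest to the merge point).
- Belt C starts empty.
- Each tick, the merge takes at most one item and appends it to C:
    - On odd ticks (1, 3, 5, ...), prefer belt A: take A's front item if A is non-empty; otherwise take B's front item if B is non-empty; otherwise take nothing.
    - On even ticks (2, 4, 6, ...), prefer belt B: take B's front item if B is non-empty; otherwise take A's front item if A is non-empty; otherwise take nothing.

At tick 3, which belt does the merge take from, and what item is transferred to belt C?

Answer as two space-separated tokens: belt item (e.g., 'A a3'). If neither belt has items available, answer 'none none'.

Tick 1: prefer A, take lens from A; A=[gear,plank,flask,crate] B=[oval,lathe,valve] C=[lens]
Tick 2: prefer B, take oval from B; A=[gear,plank,flask,crate] B=[lathe,valve] C=[lens,oval]
Tick 3: prefer A, take gear from A; A=[plank,flask,crate] B=[lathe,valve] C=[lens,oval,gear]

Answer: A gear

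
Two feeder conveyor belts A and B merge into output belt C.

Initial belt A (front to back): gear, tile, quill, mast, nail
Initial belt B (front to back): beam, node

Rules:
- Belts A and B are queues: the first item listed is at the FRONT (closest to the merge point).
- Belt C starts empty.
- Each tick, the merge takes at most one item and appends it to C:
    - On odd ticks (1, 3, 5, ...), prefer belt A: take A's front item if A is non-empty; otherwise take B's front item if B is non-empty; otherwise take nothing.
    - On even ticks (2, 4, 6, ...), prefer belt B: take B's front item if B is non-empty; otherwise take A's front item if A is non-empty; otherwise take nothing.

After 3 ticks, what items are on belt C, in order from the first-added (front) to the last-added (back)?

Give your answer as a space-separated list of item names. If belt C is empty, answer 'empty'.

Answer: gear beam tile

Derivation:
Tick 1: prefer A, take gear from A; A=[tile,quill,mast,nail] B=[beam,node] C=[gear]
Tick 2: prefer B, take beam from B; A=[tile,quill,mast,nail] B=[node] C=[gear,beam]
Tick 3: prefer A, take tile from A; A=[quill,mast,nail] B=[node] C=[gear,beam,tile]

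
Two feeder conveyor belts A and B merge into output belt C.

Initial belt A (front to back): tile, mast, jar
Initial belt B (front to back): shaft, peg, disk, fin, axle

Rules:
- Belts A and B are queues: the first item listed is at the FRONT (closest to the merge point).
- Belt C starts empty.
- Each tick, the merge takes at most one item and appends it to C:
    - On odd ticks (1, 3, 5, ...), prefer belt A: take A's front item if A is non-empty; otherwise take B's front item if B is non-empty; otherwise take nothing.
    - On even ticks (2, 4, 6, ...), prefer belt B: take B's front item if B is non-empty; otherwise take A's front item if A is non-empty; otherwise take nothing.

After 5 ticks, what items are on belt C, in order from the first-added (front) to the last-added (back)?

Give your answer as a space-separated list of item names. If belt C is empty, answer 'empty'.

Answer: tile shaft mast peg jar

Derivation:
Tick 1: prefer A, take tile from A; A=[mast,jar] B=[shaft,peg,disk,fin,axle] C=[tile]
Tick 2: prefer B, take shaft from B; A=[mast,jar] B=[peg,disk,fin,axle] C=[tile,shaft]
Tick 3: prefer A, take mast from A; A=[jar] B=[peg,disk,fin,axle] C=[tile,shaft,mast]
Tick 4: prefer B, take peg from B; A=[jar] B=[disk,fin,axle] C=[tile,shaft,mast,peg]
Tick 5: prefer A, take jar from A; A=[-] B=[disk,fin,axle] C=[tile,shaft,mast,peg,jar]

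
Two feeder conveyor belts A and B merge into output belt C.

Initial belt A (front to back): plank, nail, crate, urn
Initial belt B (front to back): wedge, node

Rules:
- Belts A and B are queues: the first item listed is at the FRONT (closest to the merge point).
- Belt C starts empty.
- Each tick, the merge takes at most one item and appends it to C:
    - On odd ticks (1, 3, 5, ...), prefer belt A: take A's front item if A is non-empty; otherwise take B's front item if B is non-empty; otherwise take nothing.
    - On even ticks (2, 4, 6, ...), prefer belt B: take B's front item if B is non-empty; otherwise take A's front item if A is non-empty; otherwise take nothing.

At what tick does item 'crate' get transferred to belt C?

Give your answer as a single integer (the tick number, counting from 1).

Answer: 5

Derivation:
Tick 1: prefer A, take plank from A; A=[nail,crate,urn] B=[wedge,node] C=[plank]
Tick 2: prefer B, take wedge from B; A=[nail,crate,urn] B=[node] C=[plank,wedge]
Tick 3: prefer A, take nail from A; A=[crate,urn] B=[node] C=[plank,wedge,nail]
Tick 4: prefer B, take node from B; A=[crate,urn] B=[-] C=[plank,wedge,nail,node]
Tick 5: prefer A, take crate from A; A=[urn] B=[-] C=[plank,wedge,nail,node,crate]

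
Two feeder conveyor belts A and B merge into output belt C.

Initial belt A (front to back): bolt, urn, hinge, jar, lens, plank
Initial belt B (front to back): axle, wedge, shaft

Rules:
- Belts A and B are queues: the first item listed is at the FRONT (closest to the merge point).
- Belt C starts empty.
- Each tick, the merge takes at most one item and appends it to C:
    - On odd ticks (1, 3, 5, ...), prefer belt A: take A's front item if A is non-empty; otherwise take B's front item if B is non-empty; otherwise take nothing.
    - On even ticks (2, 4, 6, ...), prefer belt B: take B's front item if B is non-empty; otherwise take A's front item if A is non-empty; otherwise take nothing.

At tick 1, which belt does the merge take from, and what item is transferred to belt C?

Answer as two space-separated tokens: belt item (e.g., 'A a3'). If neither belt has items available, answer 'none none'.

Tick 1: prefer A, take bolt from A; A=[urn,hinge,jar,lens,plank] B=[axle,wedge,shaft] C=[bolt]

Answer: A bolt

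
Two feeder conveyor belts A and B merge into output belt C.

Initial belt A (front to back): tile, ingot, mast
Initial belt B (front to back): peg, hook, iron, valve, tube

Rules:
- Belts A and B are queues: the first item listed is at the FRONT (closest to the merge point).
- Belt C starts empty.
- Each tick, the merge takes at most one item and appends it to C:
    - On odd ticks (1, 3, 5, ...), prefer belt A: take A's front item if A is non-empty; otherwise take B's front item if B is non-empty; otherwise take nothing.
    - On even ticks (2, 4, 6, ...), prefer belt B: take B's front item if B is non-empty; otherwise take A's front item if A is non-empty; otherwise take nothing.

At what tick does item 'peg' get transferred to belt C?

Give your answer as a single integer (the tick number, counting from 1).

Answer: 2

Derivation:
Tick 1: prefer A, take tile from A; A=[ingot,mast] B=[peg,hook,iron,valve,tube] C=[tile]
Tick 2: prefer B, take peg from B; A=[ingot,mast] B=[hook,iron,valve,tube] C=[tile,peg]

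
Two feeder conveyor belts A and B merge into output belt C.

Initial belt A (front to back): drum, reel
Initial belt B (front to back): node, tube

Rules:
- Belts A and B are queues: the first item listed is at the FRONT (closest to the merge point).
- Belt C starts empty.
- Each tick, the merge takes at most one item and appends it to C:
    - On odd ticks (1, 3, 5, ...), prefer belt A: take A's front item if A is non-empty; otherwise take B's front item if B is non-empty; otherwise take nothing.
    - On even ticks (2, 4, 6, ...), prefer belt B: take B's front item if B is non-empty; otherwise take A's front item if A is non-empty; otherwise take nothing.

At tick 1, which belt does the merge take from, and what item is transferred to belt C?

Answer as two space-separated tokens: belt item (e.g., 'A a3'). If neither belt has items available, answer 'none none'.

Tick 1: prefer A, take drum from A; A=[reel] B=[node,tube] C=[drum]

Answer: A drum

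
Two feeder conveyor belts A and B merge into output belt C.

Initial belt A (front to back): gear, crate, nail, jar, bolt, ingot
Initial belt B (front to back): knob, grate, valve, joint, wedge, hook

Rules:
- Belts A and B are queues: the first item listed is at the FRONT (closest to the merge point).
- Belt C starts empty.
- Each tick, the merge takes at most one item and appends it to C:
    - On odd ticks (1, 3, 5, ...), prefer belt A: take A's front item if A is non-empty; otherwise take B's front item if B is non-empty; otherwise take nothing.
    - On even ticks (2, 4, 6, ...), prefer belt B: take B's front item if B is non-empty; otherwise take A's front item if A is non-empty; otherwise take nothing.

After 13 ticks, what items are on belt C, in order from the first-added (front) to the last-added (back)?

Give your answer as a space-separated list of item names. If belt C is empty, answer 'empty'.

Tick 1: prefer A, take gear from A; A=[crate,nail,jar,bolt,ingot] B=[knob,grate,valve,joint,wedge,hook] C=[gear]
Tick 2: prefer B, take knob from B; A=[crate,nail,jar,bolt,ingot] B=[grate,valve,joint,wedge,hook] C=[gear,knob]
Tick 3: prefer A, take crate from A; A=[nail,jar,bolt,ingot] B=[grate,valve,joint,wedge,hook] C=[gear,knob,crate]
Tick 4: prefer B, take grate from B; A=[nail,jar,bolt,ingot] B=[valve,joint,wedge,hook] C=[gear,knob,crate,grate]
Tick 5: prefer A, take nail from A; A=[jar,bolt,ingot] B=[valve,joint,wedge,hook] C=[gear,knob,crate,grate,nail]
Tick 6: prefer B, take valve from B; A=[jar,bolt,ingot] B=[joint,wedge,hook] C=[gear,knob,crate,grate,nail,valve]
Tick 7: prefer A, take jar from A; A=[bolt,ingot] B=[joint,wedge,hook] C=[gear,knob,crate,grate,nail,valve,jar]
Tick 8: prefer B, take joint from B; A=[bolt,ingot] B=[wedge,hook] C=[gear,knob,crate,grate,nail,valve,jar,joint]
Tick 9: prefer A, take bolt from A; A=[ingot] B=[wedge,hook] C=[gear,knob,crate,grate,nail,valve,jar,joint,bolt]
Tick 10: prefer B, take wedge from B; A=[ingot] B=[hook] C=[gear,knob,crate,grate,nail,valve,jar,joint,bolt,wedge]
Tick 11: prefer A, take ingot from A; A=[-] B=[hook] C=[gear,knob,crate,grate,nail,valve,jar,joint,bolt,wedge,ingot]
Tick 12: prefer B, take hook from B; A=[-] B=[-] C=[gear,knob,crate,grate,nail,valve,jar,joint,bolt,wedge,ingot,hook]
Tick 13: prefer A, both empty, nothing taken; A=[-] B=[-] C=[gear,knob,crate,grate,nail,valve,jar,joint,bolt,wedge,ingot,hook]

Answer: gear knob crate grate nail valve jar joint bolt wedge ingot hook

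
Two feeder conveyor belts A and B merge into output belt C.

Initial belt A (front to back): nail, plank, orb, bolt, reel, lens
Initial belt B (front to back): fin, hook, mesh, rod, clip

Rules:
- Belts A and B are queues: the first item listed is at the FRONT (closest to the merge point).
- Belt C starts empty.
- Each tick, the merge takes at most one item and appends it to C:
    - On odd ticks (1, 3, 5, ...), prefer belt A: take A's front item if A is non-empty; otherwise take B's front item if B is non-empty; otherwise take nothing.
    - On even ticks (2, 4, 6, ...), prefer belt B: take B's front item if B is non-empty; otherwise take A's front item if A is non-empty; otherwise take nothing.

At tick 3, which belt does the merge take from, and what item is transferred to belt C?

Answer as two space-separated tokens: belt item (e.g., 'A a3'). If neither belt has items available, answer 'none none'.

Answer: A plank

Derivation:
Tick 1: prefer A, take nail from A; A=[plank,orb,bolt,reel,lens] B=[fin,hook,mesh,rod,clip] C=[nail]
Tick 2: prefer B, take fin from B; A=[plank,orb,bolt,reel,lens] B=[hook,mesh,rod,clip] C=[nail,fin]
Tick 3: prefer A, take plank from A; A=[orb,bolt,reel,lens] B=[hook,mesh,rod,clip] C=[nail,fin,plank]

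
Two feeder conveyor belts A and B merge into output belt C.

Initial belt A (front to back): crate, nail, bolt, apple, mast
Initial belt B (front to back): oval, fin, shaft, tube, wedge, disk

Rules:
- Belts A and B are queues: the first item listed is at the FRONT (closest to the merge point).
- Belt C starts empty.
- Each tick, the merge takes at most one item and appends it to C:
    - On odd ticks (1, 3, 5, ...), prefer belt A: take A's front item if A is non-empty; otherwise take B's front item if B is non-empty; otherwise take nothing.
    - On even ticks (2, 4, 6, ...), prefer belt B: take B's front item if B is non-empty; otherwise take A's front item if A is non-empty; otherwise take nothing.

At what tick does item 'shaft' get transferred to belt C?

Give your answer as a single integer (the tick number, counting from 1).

Answer: 6

Derivation:
Tick 1: prefer A, take crate from A; A=[nail,bolt,apple,mast] B=[oval,fin,shaft,tube,wedge,disk] C=[crate]
Tick 2: prefer B, take oval from B; A=[nail,bolt,apple,mast] B=[fin,shaft,tube,wedge,disk] C=[crate,oval]
Tick 3: prefer A, take nail from A; A=[bolt,apple,mast] B=[fin,shaft,tube,wedge,disk] C=[crate,oval,nail]
Tick 4: prefer B, take fin from B; A=[bolt,apple,mast] B=[shaft,tube,wedge,disk] C=[crate,oval,nail,fin]
Tick 5: prefer A, take bolt from A; A=[apple,mast] B=[shaft,tube,wedge,disk] C=[crate,oval,nail,fin,bolt]
Tick 6: prefer B, take shaft from B; A=[apple,mast] B=[tube,wedge,disk] C=[crate,oval,nail,fin,bolt,shaft]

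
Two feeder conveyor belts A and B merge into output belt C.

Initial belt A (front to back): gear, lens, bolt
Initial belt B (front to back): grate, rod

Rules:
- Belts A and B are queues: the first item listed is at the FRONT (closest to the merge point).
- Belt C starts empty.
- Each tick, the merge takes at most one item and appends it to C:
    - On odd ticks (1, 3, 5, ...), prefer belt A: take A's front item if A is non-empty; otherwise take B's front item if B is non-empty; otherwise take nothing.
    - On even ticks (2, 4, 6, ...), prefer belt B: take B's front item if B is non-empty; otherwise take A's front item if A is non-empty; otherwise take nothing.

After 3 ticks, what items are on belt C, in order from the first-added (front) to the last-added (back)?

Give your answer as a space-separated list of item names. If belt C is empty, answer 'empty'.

Tick 1: prefer A, take gear from A; A=[lens,bolt] B=[grate,rod] C=[gear]
Tick 2: prefer B, take grate from B; A=[lens,bolt] B=[rod] C=[gear,grate]
Tick 3: prefer A, take lens from A; A=[bolt] B=[rod] C=[gear,grate,lens]

Answer: gear grate lens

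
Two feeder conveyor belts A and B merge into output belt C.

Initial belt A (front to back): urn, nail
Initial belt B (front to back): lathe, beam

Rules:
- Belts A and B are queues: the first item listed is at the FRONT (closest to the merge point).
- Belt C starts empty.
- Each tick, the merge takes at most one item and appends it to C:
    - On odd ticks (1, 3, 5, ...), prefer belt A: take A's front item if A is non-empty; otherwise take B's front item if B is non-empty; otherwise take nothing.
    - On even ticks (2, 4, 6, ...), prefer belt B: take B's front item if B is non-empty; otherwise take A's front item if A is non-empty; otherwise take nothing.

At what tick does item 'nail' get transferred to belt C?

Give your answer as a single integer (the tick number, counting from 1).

Tick 1: prefer A, take urn from A; A=[nail] B=[lathe,beam] C=[urn]
Tick 2: prefer B, take lathe from B; A=[nail] B=[beam] C=[urn,lathe]
Tick 3: prefer A, take nail from A; A=[-] B=[beam] C=[urn,lathe,nail]

Answer: 3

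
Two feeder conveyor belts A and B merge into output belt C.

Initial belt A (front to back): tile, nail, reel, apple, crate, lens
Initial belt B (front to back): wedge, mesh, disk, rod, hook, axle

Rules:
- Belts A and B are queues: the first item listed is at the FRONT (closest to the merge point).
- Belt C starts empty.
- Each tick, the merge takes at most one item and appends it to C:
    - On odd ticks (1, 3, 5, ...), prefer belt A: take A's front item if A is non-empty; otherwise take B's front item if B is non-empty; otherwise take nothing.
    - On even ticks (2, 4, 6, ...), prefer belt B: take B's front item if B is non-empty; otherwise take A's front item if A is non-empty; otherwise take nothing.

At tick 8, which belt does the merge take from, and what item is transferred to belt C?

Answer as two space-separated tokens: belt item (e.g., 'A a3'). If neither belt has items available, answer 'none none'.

Tick 1: prefer A, take tile from A; A=[nail,reel,apple,crate,lens] B=[wedge,mesh,disk,rod,hook,axle] C=[tile]
Tick 2: prefer B, take wedge from B; A=[nail,reel,apple,crate,lens] B=[mesh,disk,rod,hook,axle] C=[tile,wedge]
Tick 3: prefer A, take nail from A; A=[reel,apple,crate,lens] B=[mesh,disk,rod,hook,axle] C=[tile,wedge,nail]
Tick 4: prefer B, take mesh from B; A=[reel,apple,crate,lens] B=[disk,rod,hook,axle] C=[tile,wedge,nail,mesh]
Tick 5: prefer A, take reel from A; A=[apple,crate,lens] B=[disk,rod,hook,axle] C=[tile,wedge,nail,mesh,reel]
Tick 6: prefer B, take disk from B; A=[apple,crate,lens] B=[rod,hook,axle] C=[tile,wedge,nail,mesh,reel,disk]
Tick 7: prefer A, take apple from A; A=[crate,lens] B=[rod,hook,axle] C=[tile,wedge,nail,mesh,reel,disk,apple]
Tick 8: prefer B, take rod from B; A=[crate,lens] B=[hook,axle] C=[tile,wedge,nail,mesh,reel,disk,apple,rod]

Answer: B rod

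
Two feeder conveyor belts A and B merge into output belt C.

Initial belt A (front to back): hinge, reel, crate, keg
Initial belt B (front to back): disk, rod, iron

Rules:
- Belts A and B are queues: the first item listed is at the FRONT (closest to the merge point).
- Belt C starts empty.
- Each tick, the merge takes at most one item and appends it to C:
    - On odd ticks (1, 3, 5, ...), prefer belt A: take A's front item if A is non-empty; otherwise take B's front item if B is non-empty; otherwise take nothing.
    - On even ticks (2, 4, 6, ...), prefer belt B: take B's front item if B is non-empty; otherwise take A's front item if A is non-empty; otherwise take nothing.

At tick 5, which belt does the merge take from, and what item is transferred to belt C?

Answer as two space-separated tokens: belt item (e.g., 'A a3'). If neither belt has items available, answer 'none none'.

Tick 1: prefer A, take hinge from A; A=[reel,crate,keg] B=[disk,rod,iron] C=[hinge]
Tick 2: prefer B, take disk from B; A=[reel,crate,keg] B=[rod,iron] C=[hinge,disk]
Tick 3: prefer A, take reel from A; A=[crate,keg] B=[rod,iron] C=[hinge,disk,reel]
Tick 4: prefer B, take rod from B; A=[crate,keg] B=[iron] C=[hinge,disk,reel,rod]
Tick 5: prefer A, take crate from A; A=[keg] B=[iron] C=[hinge,disk,reel,rod,crate]

Answer: A crate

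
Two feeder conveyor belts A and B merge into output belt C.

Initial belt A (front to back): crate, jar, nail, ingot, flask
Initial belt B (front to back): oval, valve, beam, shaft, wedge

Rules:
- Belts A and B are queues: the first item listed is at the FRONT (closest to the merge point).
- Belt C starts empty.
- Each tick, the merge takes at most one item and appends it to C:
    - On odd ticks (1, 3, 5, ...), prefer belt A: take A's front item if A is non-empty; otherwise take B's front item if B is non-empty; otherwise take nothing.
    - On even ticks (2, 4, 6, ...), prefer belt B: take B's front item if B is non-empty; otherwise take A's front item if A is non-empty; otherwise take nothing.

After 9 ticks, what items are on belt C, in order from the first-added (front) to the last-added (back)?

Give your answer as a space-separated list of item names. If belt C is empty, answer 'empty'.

Answer: crate oval jar valve nail beam ingot shaft flask

Derivation:
Tick 1: prefer A, take crate from A; A=[jar,nail,ingot,flask] B=[oval,valve,beam,shaft,wedge] C=[crate]
Tick 2: prefer B, take oval from B; A=[jar,nail,ingot,flask] B=[valve,beam,shaft,wedge] C=[crate,oval]
Tick 3: prefer A, take jar from A; A=[nail,ingot,flask] B=[valve,beam,shaft,wedge] C=[crate,oval,jar]
Tick 4: prefer B, take valve from B; A=[nail,ingot,flask] B=[beam,shaft,wedge] C=[crate,oval,jar,valve]
Tick 5: prefer A, take nail from A; A=[ingot,flask] B=[beam,shaft,wedge] C=[crate,oval,jar,valve,nail]
Tick 6: prefer B, take beam from B; A=[ingot,flask] B=[shaft,wedge] C=[crate,oval,jar,valve,nail,beam]
Tick 7: prefer A, take ingot from A; A=[flask] B=[shaft,wedge] C=[crate,oval,jar,valve,nail,beam,ingot]
Tick 8: prefer B, take shaft from B; A=[flask] B=[wedge] C=[crate,oval,jar,valve,nail,beam,ingot,shaft]
Tick 9: prefer A, take flask from A; A=[-] B=[wedge] C=[crate,oval,jar,valve,nail,beam,ingot,shaft,flask]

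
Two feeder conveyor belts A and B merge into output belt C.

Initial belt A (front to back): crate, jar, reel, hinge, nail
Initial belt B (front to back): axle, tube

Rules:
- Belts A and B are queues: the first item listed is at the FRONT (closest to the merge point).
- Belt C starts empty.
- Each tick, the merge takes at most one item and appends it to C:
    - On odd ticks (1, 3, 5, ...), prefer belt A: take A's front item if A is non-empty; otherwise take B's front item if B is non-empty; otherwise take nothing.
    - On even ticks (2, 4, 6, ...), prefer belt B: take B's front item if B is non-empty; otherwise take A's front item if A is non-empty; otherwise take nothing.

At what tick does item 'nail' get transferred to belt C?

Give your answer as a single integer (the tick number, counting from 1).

Tick 1: prefer A, take crate from A; A=[jar,reel,hinge,nail] B=[axle,tube] C=[crate]
Tick 2: prefer B, take axle from B; A=[jar,reel,hinge,nail] B=[tube] C=[crate,axle]
Tick 3: prefer A, take jar from A; A=[reel,hinge,nail] B=[tube] C=[crate,axle,jar]
Tick 4: prefer B, take tube from B; A=[reel,hinge,nail] B=[-] C=[crate,axle,jar,tube]
Tick 5: prefer A, take reel from A; A=[hinge,nail] B=[-] C=[crate,axle,jar,tube,reel]
Tick 6: prefer B, take hinge from A; A=[nail] B=[-] C=[crate,axle,jar,tube,reel,hinge]
Tick 7: prefer A, take nail from A; A=[-] B=[-] C=[crate,axle,jar,tube,reel,hinge,nail]

Answer: 7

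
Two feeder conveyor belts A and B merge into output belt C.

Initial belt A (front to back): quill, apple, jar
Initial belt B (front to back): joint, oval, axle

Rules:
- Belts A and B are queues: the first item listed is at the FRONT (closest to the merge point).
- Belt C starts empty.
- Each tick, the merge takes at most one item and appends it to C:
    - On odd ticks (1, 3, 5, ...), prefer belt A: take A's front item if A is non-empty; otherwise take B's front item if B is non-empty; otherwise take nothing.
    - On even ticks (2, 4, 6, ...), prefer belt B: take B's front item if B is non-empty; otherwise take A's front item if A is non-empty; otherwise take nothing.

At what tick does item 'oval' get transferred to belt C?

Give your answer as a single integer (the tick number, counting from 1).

Answer: 4

Derivation:
Tick 1: prefer A, take quill from A; A=[apple,jar] B=[joint,oval,axle] C=[quill]
Tick 2: prefer B, take joint from B; A=[apple,jar] B=[oval,axle] C=[quill,joint]
Tick 3: prefer A, take apple from A; A=[jar] B=[oval,axle] C=[quill,joint,apple]
Tick 4: prefer B, take oval from B; A=[jar] B=[axle] C=[quill,joint,apple,oval]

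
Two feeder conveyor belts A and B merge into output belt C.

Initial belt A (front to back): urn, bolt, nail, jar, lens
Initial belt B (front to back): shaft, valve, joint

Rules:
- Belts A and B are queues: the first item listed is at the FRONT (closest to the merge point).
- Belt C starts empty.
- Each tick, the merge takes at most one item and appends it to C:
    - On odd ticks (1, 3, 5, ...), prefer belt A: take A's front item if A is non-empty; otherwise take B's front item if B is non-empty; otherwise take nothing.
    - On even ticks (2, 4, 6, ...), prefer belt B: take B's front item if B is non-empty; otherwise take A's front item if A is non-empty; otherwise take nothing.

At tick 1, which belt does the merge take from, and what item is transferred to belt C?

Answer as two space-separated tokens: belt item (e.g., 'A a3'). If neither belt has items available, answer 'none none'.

Tick 1: prefer A, take urn from A; A=[bolt,nail,jar,lens] B=[shaft,valve,joint] C=[urn]

Answer: A urn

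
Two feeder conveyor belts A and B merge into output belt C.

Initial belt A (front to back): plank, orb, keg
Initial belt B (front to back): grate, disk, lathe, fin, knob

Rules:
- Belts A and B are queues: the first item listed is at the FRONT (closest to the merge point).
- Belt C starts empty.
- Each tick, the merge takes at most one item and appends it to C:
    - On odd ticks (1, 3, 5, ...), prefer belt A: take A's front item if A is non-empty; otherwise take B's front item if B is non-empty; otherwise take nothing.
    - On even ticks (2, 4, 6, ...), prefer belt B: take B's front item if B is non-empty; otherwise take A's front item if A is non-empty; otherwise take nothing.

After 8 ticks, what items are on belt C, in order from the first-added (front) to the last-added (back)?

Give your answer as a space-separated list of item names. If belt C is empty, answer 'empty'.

Tick 1: prefer A, take plank from A; A=[orb,keg] B=[grate,disk,lathe,fin,knob] C=[plank]
Tick 2: prefer B, take grate from B; A=[orb,keg] B=[disk,lathe,fin,knob] C=[plank,grate]
Tick 3: prefer A, take orb from A; A=[keg] B=[disk,lathe,fin,knob] C=[plank,grate,orb]
Tick 4: prefer B, take disk from B; A=[keg] B=[lathe,fin,knob] C=[plank,grate,orb,disk]
Tick 5: prefer A, take keg from A; A=[-] B=[lathe,fin,knob] C=[plank,grate,orb,disk,keg]
Tick 6: prefer B, take lathe from B; A=[-] B=[fin,knob] C=[plank,grate,orb,disk,keg,lathe]
Tick 7: prefer A, take fin from B; A=[-] B=[knob] C=[plank,grate,orb,disk,keg,lathe,fin]
Tick 8: prefer B, take knob from B; A=[-] B=[-] C=[plank,grate,orb,disk,keg,lathe,fin,knob]

Answer: plank grate orb disk keg lathe fin knob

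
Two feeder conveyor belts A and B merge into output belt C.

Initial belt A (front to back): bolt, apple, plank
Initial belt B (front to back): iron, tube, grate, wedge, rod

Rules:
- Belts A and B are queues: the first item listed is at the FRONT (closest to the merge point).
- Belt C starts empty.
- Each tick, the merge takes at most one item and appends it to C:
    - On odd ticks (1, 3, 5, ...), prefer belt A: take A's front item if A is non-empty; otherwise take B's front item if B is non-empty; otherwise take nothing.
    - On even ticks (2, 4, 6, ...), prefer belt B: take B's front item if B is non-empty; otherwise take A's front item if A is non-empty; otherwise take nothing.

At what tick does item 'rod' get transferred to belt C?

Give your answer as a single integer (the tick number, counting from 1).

Answer: 8

Derivation:
Tick 1: prefer A, take bolt from A; A=[apple,plank] B=[iron,tube,grate,wedge,rod] C=[bolt]
Tick 2: prefer B, take iron from B; A=[apple,plank] B=[tube,grate,wedge,rod] C=[bolt,iron]
Tick 3: prefer A, take apple from A; A=[plank] B=[tube,grate,wedge,rod] C=[bolt,iron,apple]
Tick 4: prefer B, take tube from B; A=[plank] B=[grate,wedge,rod] C=[bolt,iron,apple,tube]
Tick 5: prefer A, take plank from A; A=[-] B=[grate,wedge,rod] C=[bolt,iron,apple,tube,plank]
Tick 6: prefer B, take grate from B; A=[-] B=[wedge,rod] C=[bolt,iron,apple,tube,plank,grate]
Tick 7: prefer A, take wedge from B; A=[-] B=[rod] C=[bolt,iron,apple,tube,plank,grate,wedge]
Tick 8: prefer B, take rod from B; A=[-] B=[-] C=[bolt,iron,apple,tube,plank,grate,wedge,rod]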